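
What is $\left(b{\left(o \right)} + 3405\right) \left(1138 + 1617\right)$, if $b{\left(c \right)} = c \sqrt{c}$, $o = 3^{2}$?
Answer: $9455160$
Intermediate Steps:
$o = 9$
$b{\left(c \right)} = c^{\frac{3}{2}}$
$\left(b{\left(o \right)} + 3405\right) \left(1138 + 1617\right) = \left(9^{\frac{3}{2}} + 3405\right) \left(1138 + 1617\right) = \left(27 + 3405\right) 2755 = 3432 \cdot 2755 = 9455160$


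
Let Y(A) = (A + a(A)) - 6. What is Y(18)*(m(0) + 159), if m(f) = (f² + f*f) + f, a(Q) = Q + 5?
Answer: 5565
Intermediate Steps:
a(Q) = 5 + Q
Y(A) = -1 + 2*A (Y(A) = (A + (5 + A)) - 6 = (5 + 2*A) - 6 = -1 + 2*A)
m(f) = f + 2*f² (m(f) = (f² + f²) + f = 2*f² + f = f + 2*f²)
Y(18)*(m(0) + 159) = (-1 + 2*18)*(0*(1 + 2*0) + 159) = (-1 + 36)*(0*(1 + 0) + 159) = 35*(0*1 + 159) = 35*(0 + 159) = 35*159 = 5565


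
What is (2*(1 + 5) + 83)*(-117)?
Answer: -11115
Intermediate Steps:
(2*(1 + 5) + 83)*(-117) = (2*6 + 83)*(-117) = (12 + 83)*(-117) = 95*(-117) = -11115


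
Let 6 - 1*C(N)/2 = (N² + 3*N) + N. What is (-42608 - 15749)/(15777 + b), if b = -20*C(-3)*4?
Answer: -58357/14337 ≈ -4.0704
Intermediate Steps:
C(N) = 12 - 8*N - 2*N² (C(N) = 12 - 2*((N² + 3*N) + N) = 12 - 2*(N² + 4*N) = 12 + (-8*N - 2*N²) = 12 - 8*N - 2*N²)
b = -1440 (b = -20*(12 - 8*(-3) - 2*(-3)²)*4 = -20*(12 + 24 - 2*9)*4 = -20*(12 + 24 - 18)*4 = -20*18*4 = -360*4 = -1440)
(-42608 - 15749)/(15777 + b) = (-42608 - 15749)/(15777 - 1440) = -58357/14337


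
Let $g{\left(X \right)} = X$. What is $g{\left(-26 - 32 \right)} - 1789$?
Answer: $-1847$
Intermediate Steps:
$g{\left(-26 - 32 \right)} - 1789 = \left(-26 - 32\right) - 1789 = -58 - 1789 = -1847$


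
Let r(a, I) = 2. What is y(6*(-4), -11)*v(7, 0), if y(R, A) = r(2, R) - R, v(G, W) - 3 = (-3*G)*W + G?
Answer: 260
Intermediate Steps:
v(G, W) = 3 + G - 3*G*W (v(G, W) = 3 + ((-3*G)*W + G) = 3 + (-3*G*W + G) = 3 + (G - 3*G*W) = 3 + G - 3*G*W)
y(R, A) = 2 - R
y(6*(-4), -11)*v(7, 0) = (2 - 6*(-4))*(3 + 7 - 3*7*0) = (2 - 1*(-24))*(3 + 7 + 0) = (2 + 24)*10 = 26*10 = 260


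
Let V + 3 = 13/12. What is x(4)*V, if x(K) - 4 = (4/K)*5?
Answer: -69/4 ≈ -17.250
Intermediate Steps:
x(K) = 4 + 20/K (x(K) = 4 + (4/K)*5 = 4 + 20/K)
V = -23/12 (V = -3 + 13/12 = -23/12 ≈ -1.9167)
x(4)*V = (4 + 20/4)*(-23/12) = (4 + 20*(¼))*(-23/12) = (4 + 5)*(-23/12) = 9*(-23/12) = -69/4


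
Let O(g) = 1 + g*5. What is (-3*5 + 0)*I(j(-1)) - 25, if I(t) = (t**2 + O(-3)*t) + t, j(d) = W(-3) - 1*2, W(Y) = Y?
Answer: -1375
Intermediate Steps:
O(g) = 1 + 5*g
j(d) = -5 (j(d) = -3 - 1*2 = -3 - 2 = -5)
I(t) = t**2 - 13*t (I(t) = (t**2 + (1 + 5*(-3))*t) + t = (t**2 + (1 - 15)*t) + t = (t**2 - 14*t) + t = t**2 - 13*t)
(-3*5 + 0)*I(j(-1)) - 25 = (-3*5 + 0)*(-5*(-13 - 5)) - 25 = (-15 + 0)*(-5*(-18)) - 25 = -15*90 - 25 = -1350 - 25 = -1375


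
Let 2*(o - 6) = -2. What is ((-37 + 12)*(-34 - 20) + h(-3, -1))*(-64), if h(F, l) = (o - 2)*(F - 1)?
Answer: -85632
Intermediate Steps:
o = 5 (o = 6 + (½)*(-2) = 6 - 1 = 5)
h(F, l) = -3 + 3*F (h(F, l) = (5 - 2)*(F - 1) = 3*(-1 + F) = -3 + 3*F)
((-37 + 12)*(-34 - 20) + h(-3, -1))*(-64) = ((-37 + 12)*(-34 - 20) + (-3 + 3*(-3)))*(-64) = (-25*(-54) + (-3 - 9))*(-64) = (1350 - 12)*(-64) = 1338*(-64) = -85632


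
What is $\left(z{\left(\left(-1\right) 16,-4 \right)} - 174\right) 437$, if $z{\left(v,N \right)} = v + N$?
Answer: $-84778$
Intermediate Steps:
$z{\left(v,N \right)} = N + v$
$\left(z{\left(\left(-1\right) 16,-4 \right)} - 174\right) 437 = \left(\left(-4 - 16\right) - 174\right) 437 = \left(-20 - 174\right) 437 = \left(-194\right) 437 = -84778$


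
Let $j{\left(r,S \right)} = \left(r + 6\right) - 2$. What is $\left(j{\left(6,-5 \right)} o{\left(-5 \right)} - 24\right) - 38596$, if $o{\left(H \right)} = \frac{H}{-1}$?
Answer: $-38570$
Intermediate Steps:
$j{\left(r,S \right)} = 4 + r$ ($j{\left(r,S \right)} = \left(6 + r\right) - 2 = 4 + r$)
$o{\left(H \right)} = - H$ ($o{\left(H \right)} = H \left(-1\right) = - H$)
$\left(j{\left(6,-5 \right)} o{\left(-5 \right)} - 24\right) - 38596 = \left(\left(4 + 6\right) \left(\left(-1\right) \left(-5\right)\right) - 24\right) - 38596 = \left(10 \cdot 5 - 24\right) - 38596 = \left(50 - 24\right) - 38596 = 26 - 38596 = -38570$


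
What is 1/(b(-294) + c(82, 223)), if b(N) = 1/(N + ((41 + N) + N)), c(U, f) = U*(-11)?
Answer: -841/758583 ≈ -0.0011086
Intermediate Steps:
c(U, f) = -11*U
b(N) = 1/(41 + 3*N) (b(N) = 1/(N + (41 + 2*N)) = 1/(41 + 3*N))
1/(b(-294) + c(82, 223)) = 1/(1/(41 + 3*(-294)) - 11*82) = 1/(1/(41 - 882) - 902) = 1/(1/(-841) - 902) = 1/(-1/841 - 902) = 1/(-758583/841) = -841/758583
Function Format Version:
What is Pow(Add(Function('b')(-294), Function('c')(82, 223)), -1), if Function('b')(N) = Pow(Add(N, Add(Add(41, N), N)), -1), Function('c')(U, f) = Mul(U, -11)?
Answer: Rational(-841, 758583) ≈ -0.0011086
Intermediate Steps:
Function('c')(U, f) = Mul(-11, U)
Function('b')(N) = Pow(Add(41, Mul(3, N)), -1) (Function('b')(N) = Pow(Add(N, Add(41, Mul(2, N))), -1) = Pow(Add(41, Mul(3, N)), -1))
Pow(Add(Function('b')(-294), Function('c')(82, 223)), -1) = Pow(Add(Pow(Add(41, Mul(3, -294)), -1), Mul(-11, 82)), -1) = Pow(Add(Pow(Add(41, -882), -1), -902), -1) = Pow(Add(Pow(-841, -1), -902), -1) = Pow(Add(Rational(-1, 841), -902), -1) = Pow(Rational(-758583, 841), -1) = Rational(-841, 758583)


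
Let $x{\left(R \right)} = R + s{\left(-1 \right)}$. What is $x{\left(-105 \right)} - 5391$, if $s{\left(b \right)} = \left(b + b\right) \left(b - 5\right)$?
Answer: $-5484$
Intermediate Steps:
$s{\left(b \right)} = 2 b \left(-5 + b\right)$
$x{\left(R \right)} = 12 + R$ ($x{\left(R \right)} = R + 2 \left(-1\right) \left(-5 - 1\right) = R + 2 \left(-1\right) \left(-6\right) = R + 12 = 12 + R$)
$x{\left(-105 \right)} - 5391 = \left(12 - 105\right) - 5391 = -93 - 5391 = -5484$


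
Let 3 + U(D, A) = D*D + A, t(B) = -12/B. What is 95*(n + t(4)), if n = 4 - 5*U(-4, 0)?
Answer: -6080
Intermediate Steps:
U(D, A) = -3 + A + D² (U(D, A) = -3 + (D*D + A) = -3 + (D² + A) = -3 + (A + D²) = -3 + A + D²)
n = -61 (n = 4 - 5*(-3 + 0 + (-4)²) = 4 - 5*(-3 + 0 + 16) = 4 - 5*13 = 4 - 65 = -61)
95*(n + t(4)) = 95*(-61 - 12/4) = 95*(-61 - 12*¼) = 95*(-61 - 3) = 95*(-64) = -6080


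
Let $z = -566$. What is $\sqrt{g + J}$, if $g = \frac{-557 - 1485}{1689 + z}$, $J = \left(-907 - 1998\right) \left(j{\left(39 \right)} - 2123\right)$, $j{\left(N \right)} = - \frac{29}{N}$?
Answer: $\frac{2 \sqrt{2958535773627486}}{43797} \approx 2483.8$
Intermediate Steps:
$J = \frac{240609530}{39}$ ($J = \left(-907 - 1998\right) \left(- \frac{29}{39} - 2123\right) = - 2905 \left(\left(-29\right) \frac{1}{39} - 2123\right) = - 2905 \left(- \frac{29}{39} - 2123\right) = \left(-2905\right) \left(- \frac{82826}{39}\right) = \frac{240609530}{39} \approx 6.1695 \cdot 10^{6}$)
$g = - \frac{2042}{1123}$ ($g = \frac{-557 - 1485}{1689 - 566} = - \frac{2042}{1123} \approx -1.8183$)
$\sqrt{g + J} = \sqrt{- \frac{2042}{1123} + \frac{240609530}{39}} = \sqrt{\frac{270204422552}{43797}} = \frac{2 \sqrt{2958535773627486}}{43797}$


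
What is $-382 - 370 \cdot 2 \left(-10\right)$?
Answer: $7018$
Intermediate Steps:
$-382 - 370 \cdot 2 \left(-10\right) = -382 - -7400 = -382 + 7400 = 7018$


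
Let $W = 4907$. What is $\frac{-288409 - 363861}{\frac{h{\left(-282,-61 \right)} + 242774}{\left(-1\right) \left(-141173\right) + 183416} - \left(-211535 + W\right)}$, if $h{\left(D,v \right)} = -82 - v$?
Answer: $- \frac{42343933406}{13413883729} \approx -3.1567$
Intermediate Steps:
$\frac{-288409 - 363861}{\frac{h{\left(-282,-61 \right)} + 242774}{\left(-1\right) \left(-141173\right) + 183416} - \left(-211535 + W\right)} = \frac{-288409 - 363861}{\frac{\left(-82 - -61\right) + 242774}{\left(-1\right) \left(-141173\right) + 183416} + \left(211535 - 4907\right)} = - \frac{652270}{\frac{\left(-82 + 61\right) + 242774}{141173 + 183416} + \left(211535 - 4907\right)} = - \frac{652270}{\frac{-21 + 242774}{324589} + 206628} = - \frac{652270}{242753 \cdot \frac{1}{324589} + 206628} = - \frac{652270}{\frac{242753}{324589} + 206628} = - \frac{652270}{\frac{67069418645}{324589}} = \left(-652270\right) \frac{324589}{67069418645} = - \frac{42343933406}{13413883729}$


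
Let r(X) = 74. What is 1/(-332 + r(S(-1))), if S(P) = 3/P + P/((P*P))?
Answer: -1/258 ≈ -0.0038760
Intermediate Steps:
S(P) = 4/P (S(P) = 3/P + P/(P²) = 3/P + P/P² = 3/P + 1/P = 4/P)
1/(-332 + r(S(-1))) = 1/(-332 + 74) = 1/(-258) = -1/258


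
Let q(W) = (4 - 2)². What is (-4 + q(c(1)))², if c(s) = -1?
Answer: 0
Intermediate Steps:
q(W) = 4 (q(W) = 2² = 4)
(-4 + q(c(1)))² = (-4 + 4)² = 0² = 0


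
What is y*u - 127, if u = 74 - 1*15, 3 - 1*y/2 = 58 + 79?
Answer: -15939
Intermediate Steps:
y = -268 (y = 6 - 2*(58 + 79) = 6 - 2*137 = 6 - 274 = -268)
u = 59 (u = 74 - 15 = 59)
y*u - 127 = -268*59 - 127 = -15812 - 127 = -15939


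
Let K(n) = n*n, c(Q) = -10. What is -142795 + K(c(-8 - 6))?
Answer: -142695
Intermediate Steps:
K(n) = n²
-142795 + K(c(-8 - 6)) = -142795 + (-10)² = -142795 + 100 = -142695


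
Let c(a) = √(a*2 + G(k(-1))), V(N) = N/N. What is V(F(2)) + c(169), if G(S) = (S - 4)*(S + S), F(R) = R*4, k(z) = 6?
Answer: 1 + √362 ≈ 20.026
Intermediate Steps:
F(R) = 4*R
V(N) = 1
G(S) = 2*S*(-4 + S) (G(S) = (-4 + S)*(2*S) = 2*S*(-4 + S))
c(a) = √(24 + 2*a) (c(a) = √(a*2 + 2*6*(-4 + 6)) = √(2*a + 2*6*2) = √(2*a + 24) = √(24 + 2*a))
V(F(2)) + c(169) = 1 + √(24 + 2*169) = 1 + √(24 + 338) = 1 + √362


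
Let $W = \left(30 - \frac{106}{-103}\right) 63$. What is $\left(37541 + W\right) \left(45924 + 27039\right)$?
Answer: $\frac{296818664373}{103} \approx 2.8817 \cdot 10^{9}$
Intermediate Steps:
$W = \frac{201348}{103}$ ($W = \left(30 - - \frac{106}{103}\right) 63 = \left(30 + \frac{106}{103}\right) 63 = \frac{3196}{103} \cdot 63 = \frac{201348}{103} \approx 1954.8$)
$\left(37541 + W\right) \left(45924 + 27039\right) = \left(37541 + \frac{201348}{103}\right) \left(45924 + 27039\right) = \frac{4068071}{103} \cdot 72963 = \frac{296818664373}{103}$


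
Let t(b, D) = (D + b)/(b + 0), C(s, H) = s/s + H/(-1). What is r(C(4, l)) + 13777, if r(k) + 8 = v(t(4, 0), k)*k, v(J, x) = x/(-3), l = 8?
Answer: 41258/3 ≈ 13753.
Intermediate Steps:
C(s, H) = 1 - H (C(s, H) = 1 + H*(-1) = 1 - H)
t(b, D) = (D + b)/b
v(J, x) = -x/3 (v(J, x) = x*(-⅓) = -x/3)
r(k) = -8 - k²/3 (r(k) = -8 + (-k/3)*k = -8 - k²/3)
r(C(4, l)) + 13777 = (-8 - (1 - 1*8)²/3) + 13777 = (-8 - (1 - 8)²/3) + 13777 = (-8 - ⅓*(-7)²) + 13777 = (-8 - ⅓*49) + 13777 = (-8 - 49/3) + 13777 = -73/3 + 13777 = 41258/3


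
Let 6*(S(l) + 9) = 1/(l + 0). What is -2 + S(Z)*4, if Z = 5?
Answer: -568/15 ≈ -37.867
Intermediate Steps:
S(l) = -9 + 1/(6*l) (S(l) = -9 + 1/(6*(l + 0)) = -9 + 1/(6*l))
-2 + S(Z)*4 = -2 + (-9 + (⅙)/5)*4 = -2 + (-9 + (⅙)*(⅕))*4 = -2 + (-9 + 1/30)*4 = -2 - 269/30*4 = -2 - 538/15 = -568/15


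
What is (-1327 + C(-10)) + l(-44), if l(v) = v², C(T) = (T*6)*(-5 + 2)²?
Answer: 69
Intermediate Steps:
C(T) = 54*T (C(T) = (6*T)*(-3)² = (6*T)*9 = 54*T)
(-1327 + C(-10)) + l(-44) = (-1327 + 54*(-10)) + (-44)² = (-1327 - 540) + 1936 = -1867 + 1936 = 69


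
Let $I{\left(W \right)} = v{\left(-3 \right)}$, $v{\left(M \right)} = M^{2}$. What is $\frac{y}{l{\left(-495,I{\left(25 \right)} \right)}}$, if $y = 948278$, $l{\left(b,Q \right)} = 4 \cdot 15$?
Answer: $\frac{474139}{30} \approx 15805.0$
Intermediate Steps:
$I{\left(W \right)} = 9$ ($I{\left(W \right)} = \left(-3\right)^{2} = 9$)
$l{\left(b,Q \right)} = 60$
$\frac{y}{l{\left(-495,I{\left(25 \right)} \right)}} = \frac{948278}{60} = 948278 \cdot \frac{1}{60} = \frac{474139}{30}$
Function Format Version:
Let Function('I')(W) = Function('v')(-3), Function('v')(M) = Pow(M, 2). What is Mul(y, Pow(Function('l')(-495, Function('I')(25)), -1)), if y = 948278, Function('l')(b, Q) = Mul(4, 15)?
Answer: Rational(474139, 30) ≈ 15805.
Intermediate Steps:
Function('I')(W) = 9 (Function('I')(W) = Pow(-3, 2) = 9)
Function('l')(b, Q) = 60
Mul(y, Pow(Function('l')(-495, Function('I')(25)), -1)) = Mul(948278, Pow(60, -1)) = Mul(948278, Rational(1, 60)) = Rational(474139, 30)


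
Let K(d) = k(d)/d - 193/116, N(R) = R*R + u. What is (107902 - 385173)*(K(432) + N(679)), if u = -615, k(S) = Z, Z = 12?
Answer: -33319866518689/261 ≈ -1.2766e+11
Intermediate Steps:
k(S) = 12
N(R) = -615 + R² (N(R) = R*R - 615 = R² - 615 = -615 + R²)
K(d) = -193/116 + 12/d (K(d) = 12/d - 193/116 = -193/116 + 12/d)
(107902 - 385173)*(K(432) + N(679)) = (107902 - 385173)*((-193/116 + 12/432) + (-615 + 679²)) = -277271*((-193/116 + 12*(1/432)) + (-615 + 461041)) = -277271*((-193/116 + 1/36) + 460426) = -277271*(-427/261 + 460426) = -277271*120170759/261 = -33319866518689/261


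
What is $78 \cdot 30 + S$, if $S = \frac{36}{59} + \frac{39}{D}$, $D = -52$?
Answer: $\frac{552207}{236} \approx 2339.9$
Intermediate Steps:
$S = - \frac{33}{236}$ ($S = \frac{36}{59} + \frac{39}{-52} = 36 \cdot \frac{1}{59} + 39 \left(- \frac{1}{52}\right) = \frac{36}{59} - \frac{3}{4} = - \frac{33}{236} \approx -0.13983$)
$78 \cdot 30 + S = 78 \cdot 30 - \frac{33}{236} = 2340 - \frac{33}{236} = \frac{552207}{236}$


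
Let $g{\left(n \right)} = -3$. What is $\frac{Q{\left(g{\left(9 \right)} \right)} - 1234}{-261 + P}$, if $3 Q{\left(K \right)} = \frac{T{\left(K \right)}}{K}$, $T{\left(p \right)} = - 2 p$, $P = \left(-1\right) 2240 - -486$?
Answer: $\frac{3704}{6045} \approx 0.61274$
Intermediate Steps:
$P = -1754$ ($P = -2240 + 486 = -1754$)
$Q{\left(K \right)} = - \frac{2}{3}$ ($Q{\left(K \right)} = \frac{- 2 K \frac{1}{K}}{3} = \frac{1}{3} \left(-2\right) = - \frac{2}{3}$)
$\frac{Q{\left(g{\left(9 \right)} \right)} - 1234}{-261 + P} = \frac{- \frac{2}{3} - 1234}{-261 - 1754} = - \frac{3704}{3 \left(-2015\right)} = \left(- \frac{3704}{3}\right) \left(- \frac{1}{2015}\right) = \frac{3704}{6045}$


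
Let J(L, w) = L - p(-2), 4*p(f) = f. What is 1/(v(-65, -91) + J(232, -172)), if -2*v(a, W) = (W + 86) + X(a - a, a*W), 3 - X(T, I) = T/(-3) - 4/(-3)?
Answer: 6/1405 ≈ 0.0042705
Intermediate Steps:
X(T, I) = 5/3 + T/3 (X(T, I) = 3 - (T/(-3) - 4/(-3)) = 3 - (T*(-1/3) - 4*(-1/3)) = 3 - (-T/3 + 4/3) = 3 - (4/3 - T/3) = 3 + (-4/3 + T/3) = 5/3 + T/3)
p(f) = f/4
J(L, w) = 1/2 + L (J(L, w) = L - (-2)/4 = L - 1*(-1/2) = L + 1/2 = 1/2 + L)
v(a, W) = -263/6 - W/2 (v(a, W) = -((W + 86) + (5/3 + (a - a)/3))/2 = -((86 + W) + (5/3 + (1/3)*0))/2 = -((86 + W) + (5/3 + 0))/2 = -((86 + W) + 5/3)/2 = -(263/3 + W)/2 = -263/6 - W/2)
1/(v(-65, -91) + J(232, -172)) = 1/((-263/6 - 1/2*(-91)) + (1/2 + 232)) = 1/((-263/6 + 91/2) + 465/2) = 1/(5/3 + 465/2) = 1/(1405/6) = 6/1405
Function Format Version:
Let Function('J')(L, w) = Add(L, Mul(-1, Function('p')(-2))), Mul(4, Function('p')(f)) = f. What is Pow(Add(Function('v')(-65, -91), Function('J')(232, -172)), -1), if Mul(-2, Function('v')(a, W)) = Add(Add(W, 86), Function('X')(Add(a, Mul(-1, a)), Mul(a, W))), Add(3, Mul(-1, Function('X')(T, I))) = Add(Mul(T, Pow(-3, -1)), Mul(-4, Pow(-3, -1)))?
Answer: Rational(6, 1405) ≈ 0.0042705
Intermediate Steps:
Function('X')(T, I) = Add(Rational(5, 3), Mul(Rational(1, 3), T)) (Function('X')(T, I) = Add(3, Mul(-1, Add(Mul(T, Pow(-3, -1)), Mul(-4, Pow(-3, -1))))) = Add(3, Mul(-1, Add(Mul(T, Rational(-1, 3)), Mul(-4, Rational(-1, 3))))) = Add(3, Mul(-1, Add(Mul(Rational(-1, 3), T), Rational(4, 3)))) = Add(3, Mul(-1, Add(Rational(4, 3), Mul(Rational(-1, 3), T)))) = Add(3, Add(Rational(-4, 3), Mul(Rational(1, 3), T))) = Add(Rational(5, 3), Mul(Rational(1, 3), T)))
Function('p')(f) = Mul(Rational(1, 4), f)
Function('J')(L, w) = Add(Rational(1, 2), L) (Function('J')(L, w) = Add(L, Mul(-1, Mul(Rational(1, 4), -2))) = Add(L, Mul(-1, Rational(-1, 2))) = Add(L, Rational(1, 2)) = Add(Rational(1, 2), L))
Function('v')(a, W) = Add(Rational(-263, 6), Mul(Rational(-1, 2), W)) (Function('v')(a, W) = Mul(Rational(-1, 2), Add(Add(W, 86), Add(Rational(5, 3), Mul(Rational(1, 3), Add(a, Mul(-1, a)))))) = Mul(Rational(-1, 2), Add(Add(86, W), Add(Rational(5, 3), Mul(Rational(1, 3), 0)))) = Mul(Rational(-1, 2), Add(Add(86, W), Add(Rational(5, 3), 0))) = Mul(Rational(-1, 2), Add(Add(86, W), Rational(5, 3))) = Mul(Rational(-1, 2), Add(Rational(263, 3), W)) = Add(Rational(-263, 6), Mul(Rational(-1, 2), W)))
Pow(Add(Function('v')(-65, -91), Function('J')(232, -172)), -1) = Pow(Add(Add(Rational(-263, 6), Mul(Rational(-1, 2), -91)), Add(Rational(1, 2), 232)), -1) = Pow(Add(Add(Rational(-263, 6), Rational(91, 2)), Rational(465, 2)), -1) = Pow(Add(Rational(5, 3), Rational(465, 2)), -1) = Pow(Rational(1405, 6), -1) = Rational(6, 1405)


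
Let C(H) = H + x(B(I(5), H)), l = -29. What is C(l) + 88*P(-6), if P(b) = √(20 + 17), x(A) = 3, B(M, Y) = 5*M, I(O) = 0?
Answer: -26 + 88*√37 ≈ 509.28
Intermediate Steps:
P(b) = √37
C(H) = 3 + H (C(H) = H + 3 = 3 + H)
C(l) + 88*P(-6) = (3 - 29) + 88*√37 = -26 + 88*√37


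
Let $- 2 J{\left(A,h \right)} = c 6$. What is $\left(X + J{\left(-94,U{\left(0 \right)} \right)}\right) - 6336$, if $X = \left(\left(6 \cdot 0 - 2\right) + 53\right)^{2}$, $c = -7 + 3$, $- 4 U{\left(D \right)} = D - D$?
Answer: $-3723$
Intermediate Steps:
$U{\left(D \right)} = 0$ ($U{\left(D \right)} = - \frac{D - D}{4} = \left(- \frac{1}{4}\right) 0 = 0$)
$c = -4$
$J{\left(A,h \right)} = 12$ ($J{\left(A,h \right)} = - \frac{\left(-4\right) 6}{2} = \left(- \frac{1}{2}\right) \left(-24\right) = 12$)
$X = 2601$ ($X = \left(\left(0 - 2\right) + 53\right)^{2} = \left(-2 + 53\right)^{2} = 51^{2} = 2601$)
$\left(X + J{\left(-94,U{\left(0 \right)} \right)}\right) - 6336 = \left(2601 + 12\right) - 6336 = 2613 + \left(-11789 + 5453\right) = 2613 - 6336 = -3723$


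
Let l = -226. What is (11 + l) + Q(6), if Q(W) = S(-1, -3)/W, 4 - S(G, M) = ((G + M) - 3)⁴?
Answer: -1229/2 ≈ -614.50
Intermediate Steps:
S(G, M) = 4 - (-3 + G + M)⁴ (S(G, M) = 4 - ((G + M) - 3)⁴ = 4 - (-3 + G + M)⁴)
Q(W) = -2397/W (Q(W) = (4 - (-3 - 1 - 3)⁴)/W = (4 - 1*(-7)⁴)/W = (4 - 1*2401)/W = (4 - 2401)/W = -2397/W)
(11 + l) + Q(6) = (11 - 226) - 2397/6 = -215 - 2397*⅙ = -215 - 799/2 = -1229/2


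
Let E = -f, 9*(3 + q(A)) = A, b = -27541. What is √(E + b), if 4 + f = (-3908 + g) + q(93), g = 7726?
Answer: I*√282261/3 ≈ 177.09*I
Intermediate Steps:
q(A) = -3 + A/9
f = 11464/3 (f = -4 + ((-3908 + 7726) + (-3 + (⅑)*93)) = -4 + (3818 + (-3 + 31/3)) = -4 + (3818 + 22/3) = -4 + 11476/3 = 11464/3 ≈ 3821.3)
E = -11464/3 (E = -1*11464/3 = -11464/3 ≈ -3821.3)
√(E + b) = √(-11464/3 - 27541) = √(-94087/3) = I*√282261/3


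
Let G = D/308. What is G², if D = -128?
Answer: 1024/5929 ≈ 0.17271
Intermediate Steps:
G = -32/77 (G = -128/308 = -128*1/308 = -32/77 ≈ -0.41558)
G² = (-32/77)² = 1024/5929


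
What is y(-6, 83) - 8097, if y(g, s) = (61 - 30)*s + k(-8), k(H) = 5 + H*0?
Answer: -5519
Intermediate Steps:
k(H) = 5 (k(H) = 5 + 0 = 5)
y(g, s) = 5 + 31*s (y(g, s) = (61 - 30)*s + 5 = 31*s + 5 = 5 + 31*s)
y(-6, 83) - 8097 = (5 + 31*83) - 8097 = (5 + 2573) - 8097 = 2578 - 8097 = -5519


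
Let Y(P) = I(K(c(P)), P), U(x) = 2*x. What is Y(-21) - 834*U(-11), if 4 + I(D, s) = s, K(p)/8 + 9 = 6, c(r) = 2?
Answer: 18323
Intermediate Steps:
K(p) = -24 (K(p) = -72 + 8*6 = -72 + 48 = -24)
I(D, s) = -4 + s
Y(P) = -4 + P
Y(-21) - 834*U(-11) = (-4 - 21) - 1668*(-11) = -25 - 834*(-22) = -25 + 18348 = 18323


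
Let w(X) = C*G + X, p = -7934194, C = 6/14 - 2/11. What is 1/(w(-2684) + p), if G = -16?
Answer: -77/611139910 ≈ -1.2599e-7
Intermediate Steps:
C = 19/77 (C = 6*(1/14) - 2*1/11 = 3/7 - 2/11 = 19/77 ≈ 0.24675)
w(X) = -304/77 + X (w(X) = (19/77)*(-16) + X = -304/77 + X)
1/(w(-2684) + p) = 1/((-304/77 - 2684) - 7934194) = 1/(-206972/77 - 7934194) = 1/(-611139910/77) = -77/611139910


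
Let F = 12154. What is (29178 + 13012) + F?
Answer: 54344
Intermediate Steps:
(29178 + 13012) + F = (29178 + 13012) + 12154 = 42190 + 12154 = 54344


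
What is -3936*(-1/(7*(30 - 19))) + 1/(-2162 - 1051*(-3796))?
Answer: 6857944715/134162028 ≈ 51.117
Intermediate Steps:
-3936*(-1/(7*(30 - 19))) + 1/(-2162 - 1051*(-3796)) = -3936/((-7*11)) - 1/3796/(-3213) = -3936/(-77) - 1/3213*(-1/3796) = -3936*(-1/77) + 1/12196548 = 3936/77 + 1/12196548 = 6857944715/134162028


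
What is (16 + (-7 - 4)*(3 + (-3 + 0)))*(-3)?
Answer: -48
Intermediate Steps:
(16 + (-7 - 4)*(3 + (-3 + 0)))*(-3) = (16 - 11*(3 - 3))*(-3) = (16 - 11*0)*(-3) = (16 + 0)*(-3) = 16*(-3) = -48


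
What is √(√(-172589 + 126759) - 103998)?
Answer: √(-103998 + I*√45830) ≈ 0.332 + 322.49*I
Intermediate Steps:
√(√(-172589 + 126759) - 103998) = √(√(-45830) - 103998) = √(I*√45830 - 103998) = √(-103998 + I*√45830)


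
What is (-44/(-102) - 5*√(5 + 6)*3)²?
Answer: 6437959/2601 - 220*√11/17 ≈ 2432.3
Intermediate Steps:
(-44/(-102) - 5*√(5 + 6)*3)² = (-44*(-1/102) - 5*√11*3)² = (22/51 - 15*√11)²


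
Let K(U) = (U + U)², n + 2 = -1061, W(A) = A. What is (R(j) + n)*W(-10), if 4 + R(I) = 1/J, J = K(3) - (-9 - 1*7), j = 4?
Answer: 277415/26 ≈ 10670.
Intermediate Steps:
n = -1063 (n = -2 - 1061 = -1063)
K(U) = 4*U² (K(U) = (2*U)² = 4*U²)
J = 52 (J = 4*3² - (-9 - 1*7) = 4*9 - (-9 - 7) = 36 - 1*(-16) = 36 + 16 = 52)
R(I) = -207/52 (R(I) = -4 + 1/52 = -207/52)
(R(j) + n)*W(-10) = (-207/52 - 1063)*(-10) = -55483/52*(-10) = 277415/26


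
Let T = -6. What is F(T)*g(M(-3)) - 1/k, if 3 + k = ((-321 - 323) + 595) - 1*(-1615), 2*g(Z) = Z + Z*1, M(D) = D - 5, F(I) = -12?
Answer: 150047/1563 ≈ 95.999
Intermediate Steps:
M(D) = -5 + D
g(Z) = Z (g(Z) = (Z + Z*1)/2 = (Z + Z)/2 = (2*Z)/2 = Z)
k = 1563 (k = -3 + (((-321 - 323) + 595) - 1*(-1615)) = -3 + ((-644 + 595) + 1615) = -3 + (-49 + 1615) = -3 + 1566 = 1563)
F(T)*g(M(-3)) - 1/k = -12*(-5 - 3) - 1/1563 = -12*(-8) - 1*1/1563 = 96 - 1/1563 = 150047/1563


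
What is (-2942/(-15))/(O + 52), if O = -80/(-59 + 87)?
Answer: 10297/2580 ≈ 3.9911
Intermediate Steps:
O = -20/7 (O = -80/28 = -80*1/28 = -20/7 ≈ -2.8571)
(-2942/(-15))/(O + 52) = (-2942/(-15))/(-20/7 + 52) = (-2942*(-1/15))/(344/7) = (7/344)*(2942/15) = 10297/2580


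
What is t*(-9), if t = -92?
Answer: 828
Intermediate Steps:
t*(-9) = -92*(-9) = 828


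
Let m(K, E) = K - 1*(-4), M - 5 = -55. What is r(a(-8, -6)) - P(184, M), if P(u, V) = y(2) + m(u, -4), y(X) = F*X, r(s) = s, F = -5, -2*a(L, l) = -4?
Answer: -176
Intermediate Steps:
M = -50 (M = 5 - 55 = -50)
a(L, l) = 2 (a(L, l) = -½*(-4) = 2)
m(K, E) = 4 + K (m(K, E) = K + 4 = 4 + K)
y(X) = -5*X
P(u, V) = -6 + u (P(u, V) = -5*2 + (4 + u) = -10 + (4 + u) = -6 + u)
r(a(-8, -6)) - P(184, M) = 2 - (-6 + 184) = 2 - 1*178 = 2 - 178 = -176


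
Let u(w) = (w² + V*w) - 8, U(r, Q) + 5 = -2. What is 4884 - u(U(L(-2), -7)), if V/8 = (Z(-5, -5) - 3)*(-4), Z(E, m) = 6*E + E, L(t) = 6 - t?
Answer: 13355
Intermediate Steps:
U(r, Q) = -7 (U(r, Q) = -5 - 2 = -7)
Z(E, m) = 7*E
V = 1216 (V = 8*((7*(-5) - 3)*(-4)) = 8*((-35 - 3)*(-4)) = 8*(-38*(-4)) = 8*152 = 1216)
u(w) = -8 + w² + 1216*w (u(w) = (w² + 1216*w) - 8 = -8 + w² + 1216*w)
4884 - u(U(L(-2), -7)) = 4884 - (-8 + (-7)² + 1216*(-7)) = 4884 - (-8 + 49 - 8512) = 4884 - 1*(-8471) = 4884 + 8471 = 13355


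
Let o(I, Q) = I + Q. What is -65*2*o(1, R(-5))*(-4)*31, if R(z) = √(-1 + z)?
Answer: 16120 + 16120*I*√6 ≈ 16120.0 + 39486.0*I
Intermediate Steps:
-65*2*o(1, R(-5))*(-4)*31 = -65*2*(1 + √(-1 - 5))*(-4)*31 = -65*2*(1 + √(-6))*(-4)*31 = -65*2*(1 + I*√6)*(-4)*31 = -65*(2 + 2*I*√6)*(-4)*31 = -65*(-8 - 8*I*√6)*31 = (520 + 520*I*√6)*31 = 16120 + 16120*I*√6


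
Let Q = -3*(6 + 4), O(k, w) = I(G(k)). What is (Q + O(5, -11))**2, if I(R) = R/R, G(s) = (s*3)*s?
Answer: 841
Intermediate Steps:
G(s) = 3*s**2 (G(s) = (3*s)*s = 3*s**2)
I(R) = 1
O(k, w) = 1
Q = -30 (Q = -3*10 = -30)
(Q + O(5, -11))**2 = (-30 + 1)**2 = (-29)**2 = 841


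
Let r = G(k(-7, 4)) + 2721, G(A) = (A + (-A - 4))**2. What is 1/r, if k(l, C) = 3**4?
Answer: 1/2737 ≈ 0.00036536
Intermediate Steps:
k(l, C) = 81
G(A) = 16 (G(A) = (A + (-4 - A))**2 = (-4)**2 = 16)
r = 2737 (r = 16 + 2721 = 2737)
1/r = 1/2737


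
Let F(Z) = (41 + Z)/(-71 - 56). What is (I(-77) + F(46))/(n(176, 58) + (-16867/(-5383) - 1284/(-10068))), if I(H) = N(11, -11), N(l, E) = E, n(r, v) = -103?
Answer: 6702244108/57207825259 ≈ 0.11716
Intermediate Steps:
I(H) = -11
F(Z) = -41/127 - Z/127 (F(Z) = (41 + Z)/(-127) = (41 + Z)*(-1/127) = -41/127 - Z/127)
(I(-77) + F(46))/(n(176, 58) + (-16867/(-5383) - 1284/(-10068))) = (-11 + (-41/127 - 1/127*46))/(-103 + (-16867/(-5383) - 1284/(-10068))) = (-11 + (-41/127 - 46/127))/(-103 + (-16867*(-1/5383) - 1284*(-1/10068))) = (-11 - 87/127)/(-103 + (16867/5383 + 107/839)) = -1484/(127*(-103 + 14727394/4516337)) = -1484/(127*(-450455317/4516337)) = -1484/127*(-4516337/450455317) = 6702244108/57207825259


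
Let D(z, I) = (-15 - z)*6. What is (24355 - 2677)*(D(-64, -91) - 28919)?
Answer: -620532750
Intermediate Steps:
D(z, I) = -90 - 6*z
(24355 - 2677)*(D(-64, -91) - 28919) = (24355 - 2677)*((-90 - 6*(-64)) - 28919) = 21678*((-90 + 384) - 28919) = 21678*(294 - 28919) = 21678*(-28625) = -620532750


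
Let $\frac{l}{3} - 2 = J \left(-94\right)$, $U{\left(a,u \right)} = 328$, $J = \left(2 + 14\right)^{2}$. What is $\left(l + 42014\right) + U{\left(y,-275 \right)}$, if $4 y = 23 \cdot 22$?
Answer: $-29844$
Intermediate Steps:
$y = \frac{253}{2}$ ($y = \frac{23 \cdot 22}{4} = \frac{1}{4} \cdot 506 = \frac{253}{2} \approx 126.5$)
$J = 256$ ($J = 16^{2} = 256$)
$l = -72186$ ($l = 6 + 3 \cdot 256 \left(-94\right) = 6 + 3 \left(-24064\right) = 6 - 72192 = -72186$)
$\left(l + 42014\right) + U{\left(y,-275 \right)} = \left(-72186 + 42014\right) + 328 = -30172 + 328 = -29844$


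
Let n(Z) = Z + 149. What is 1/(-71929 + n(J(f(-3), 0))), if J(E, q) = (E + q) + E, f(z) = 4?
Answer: -1/71772 ≈ -1.3933e-5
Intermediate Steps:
J(E, q) = q + 2*E
n(Z) = 149 + Z
1/(-71929 + n(J(f(-3), 0))) = 1/(-71929 + (149 + (0 + 2*4))) = 1/(-71929 + (149 + (0 + 8))) = 1/(-71929 + (149 + 8)) = 1/(-71929 + 157) = 1/(-71772) = -1/71772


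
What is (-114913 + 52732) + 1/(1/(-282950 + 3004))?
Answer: -342127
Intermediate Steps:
(-114913 + 52732) + 1/(1/(-282950 + 3004)) = -62181 + 1/(1/(-279946)) = -62181 + 1/(-1/279946) = -62181 - 279946 = -342127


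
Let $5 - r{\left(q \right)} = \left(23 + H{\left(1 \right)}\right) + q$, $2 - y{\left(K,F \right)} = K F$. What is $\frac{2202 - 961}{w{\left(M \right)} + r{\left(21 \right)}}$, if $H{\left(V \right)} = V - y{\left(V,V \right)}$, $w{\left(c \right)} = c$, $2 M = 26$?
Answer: $- \frac{1241}{26} \approx -47.731$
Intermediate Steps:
$y{\left(K,F \right)} = 2 - F K$ ($y{\left(K,F \right)} = 2 - K F = 2 - F K$)
$M = 13$ ($M = \frac{1}{2} \cdot 26 = 13$)
$H{\left(V \right)} = -2 + V + V^{2}$ ($H{\left(V \right)} = V - \left(2 - V V\right) = V - \left(2 - V^{2}\right) = V + \left(-2 + V^{2}\right) = -2 + V + V^{2}$)
$r{\left(q \right)} = -18 - q$ ($r{\left(q \right)} = 5 - \left(\left(23 + \left(-2 + 1 + 1^{2}\right)\right) + q\right) = 5 - \left(\left(23 + \left(-2 + 1 + 1\right)\right) + q\right) = 5 - \left(\left(23 + 0\right) + q\right) = 5 - \left(23 + q\right) = -18 - q$)
$\frac{2202 - 961}{w{\left(M \right)} + r{\left(21 \right)}} = \frac{2202 - 961}{13 - 39} = \frac{1241}{13 - 39} = \frac{1241}{-26} = 1241 \left(- \frac{1}{26}\right) = - \frac{1241}{26}$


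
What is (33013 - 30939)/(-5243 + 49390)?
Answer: 2074/44147 ≈ 0.046979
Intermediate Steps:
(33013 - 30939)/(-5243 + 49390) = 2074/44147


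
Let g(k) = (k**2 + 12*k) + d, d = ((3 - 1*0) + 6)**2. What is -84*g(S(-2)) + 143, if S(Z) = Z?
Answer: -4981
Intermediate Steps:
d = 81 (d = ((3 + 0) + 6)**2 = (3 + 6)**2 = 9**2 = 81)
g(k) = 81 + k**2 + 12*k (g(k) = (k**2 + 12*k) + 81 = 81 + k**2 + 12*k)
-84*g(S(-2)) + 143 = -84*(81 + (-2)**2 + 12*(-2)) + 143 = -84*(81 + 4 - 24) + 143 = -84*61 + 143 = -5124 + 143 = -4981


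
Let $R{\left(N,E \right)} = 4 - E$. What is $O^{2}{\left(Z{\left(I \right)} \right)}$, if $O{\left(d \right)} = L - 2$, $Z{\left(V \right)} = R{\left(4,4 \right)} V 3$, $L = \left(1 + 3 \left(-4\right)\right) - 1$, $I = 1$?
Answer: $196$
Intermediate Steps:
$L = -12$ ($L = \left(1 - 12\right) - 1 = -11 - 1 = -12$)
$Z{\left(V \right)} = 0$ ($Z{\left(V \right)} = \left(4 - 4\right) V 3 = 0 V 3 = 0 \cdot 3 = 0$)
$O{\left(d \right)} = -14$ ($O{\left(d \right)} = -12 - 2 = -14$)
$O^{2}{\left(Z{\left(I \right)} \right)} = \left(-14\right)^{2} = 196$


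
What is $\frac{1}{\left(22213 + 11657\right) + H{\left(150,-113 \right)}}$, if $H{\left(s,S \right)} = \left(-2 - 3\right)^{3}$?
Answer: $\frac{1}{33745} \approx 2.9634 \cdot 10^{-5}$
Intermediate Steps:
$H{\left(s,S \right)} = -125$ ($H{\left(s,S \right)} = \left(-2 - 3\right)^{3} = \left(-5\right)^{3} = -125$)
$\frac{1}{\left(22213 + 11657\right) + H{\left(150,-113 \right)}} = \frac{1}{\left(22213 + 11657\right) - 125} = \frac{1}{33870 - 125} = \frac{1}{33745}$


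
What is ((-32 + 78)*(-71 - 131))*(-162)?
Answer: 1505304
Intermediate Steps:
((-32 + 78)*(-71 - 131))*(-162) = (46*(-202))*(-162) = -9292*(-162) = 1505304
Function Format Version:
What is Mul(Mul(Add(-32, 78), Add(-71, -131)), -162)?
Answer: 1505304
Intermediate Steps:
Mul(Mul(Add(-32, 78), Add(-71, -131)), -162) = Mul(Mul(46, -202), -162) = Mul(-9292, -162) = 1505304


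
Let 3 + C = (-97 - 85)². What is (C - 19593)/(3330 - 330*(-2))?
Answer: 356/105 ≈ 3.3905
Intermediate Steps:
C = 33121 (C = -3 + (-97 - 85)² = -3 + (-182)² = -3 + 33124 = 33121)
(C - 19593)/(3330 - 330*(-2)) = (33121 - 19593)/(3330 - 330*(-2)) = 13528/(3330 + 660) = 13528/3990 = 13528*(1/3990) = 356/105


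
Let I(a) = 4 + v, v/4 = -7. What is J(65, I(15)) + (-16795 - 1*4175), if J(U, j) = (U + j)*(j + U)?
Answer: -19289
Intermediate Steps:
v = -28 (v = 4*(-7) = -28)
I(a) = -24 (I(a) = 4 - 28 = -24)
J(U, j) = (U + j)**2 (J(U, j) = (U + j)*(U + j) = (U + j)**2)
J(65, I(15)) + (-16795 - 1*4175) = (65 - 24)**2 + (-16795 - 1*4175) = 41**2 + (-16795 - 4175) = 1681 - 20970 = -19289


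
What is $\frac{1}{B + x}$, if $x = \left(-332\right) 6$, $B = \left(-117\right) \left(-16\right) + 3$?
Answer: $- \frac{1}{117} \approx -0.008547$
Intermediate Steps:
$B = 1875$ ($B = 1872 + 3 = 1875$)
$x = -1992$
$\frac{1}{B + x} = \frac{1}{1875 - 1992} = \frac{1}{-117} = - \frac{1}{117}$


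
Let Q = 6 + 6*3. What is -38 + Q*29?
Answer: 658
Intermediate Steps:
Q = 24 (Q = 6 + 18 = 24)
-38 + Q*29 = -38 + 24*29 = -38 + 696 = 658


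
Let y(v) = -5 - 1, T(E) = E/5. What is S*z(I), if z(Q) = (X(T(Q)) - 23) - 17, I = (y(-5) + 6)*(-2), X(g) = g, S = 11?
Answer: -440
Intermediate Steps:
T(E) = E/5 (T(E) = E*(⅕) = E/5)
y(v) = -6
I = 0 (I = (-6 + 6)*(-2) = 0*(-2) = 0)
z(Q) = -40 + Q/5 (z(Q) = (Q/5 - 23) - 17 = (-23 + Q/5) - 17 = -40 + Q/5)
S*z(I) = 11*(-40 + (⅕)*0) = 11*(-40 + 0) = 11*(-40) = -440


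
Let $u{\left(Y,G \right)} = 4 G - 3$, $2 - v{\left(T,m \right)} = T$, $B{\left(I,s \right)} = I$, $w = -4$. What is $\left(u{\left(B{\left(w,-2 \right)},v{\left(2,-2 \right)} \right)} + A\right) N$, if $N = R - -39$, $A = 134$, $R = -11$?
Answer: $3668$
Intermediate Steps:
$v{\left(T,m \right)} = 2 - T$
$N = 28$ ($N = -11 - -39 = -11 + 39 = 28$)
$u{\left(Y,G \right)} = -3 + 4 G$
$\left(u{\left(B{\left(w,-2 \right)},v{\left(2,-2 \right)} \right)} + A\right) N = \left(\left(-3 + 4 \left(2 - 2\right)\right) + 134\right) 28 = \left(\left(-3 + 4 \cdot 0\right) + 134\right) 28 = \left(\left(-3 + 0\right) + 134\right) 28 = \left(-3 + 134\right) 28 = 131 \cdot 28 = 3668$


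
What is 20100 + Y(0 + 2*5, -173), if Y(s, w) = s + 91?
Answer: 20201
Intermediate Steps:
Y(s, w) = 91 + s
20100 + Y(0 + 2*5, -173) = 20100 + (91 + (0 + 2*5)) = 20100 + (91 + (0 + 10)) = 20100 + (91 + 10) = 20100 + 101 = 20201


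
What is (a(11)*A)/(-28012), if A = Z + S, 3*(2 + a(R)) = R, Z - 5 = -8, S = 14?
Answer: -55/84036 ≈ -0.00065448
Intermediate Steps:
Z = -3 (Z = 5 - 8 = -3)
a(R) = -2 + R/3
A = 11 (A = -3 + 14 = 11)
(a(11)*A)/(-28012) = ((-2 + (1/3)*11)*11)/(-28012) = ((-2 + 11/3)*11)*(-1/28012) = ((5/3)*11)*(-1/28012) = (55/3)*(-1/28012) = -55/84036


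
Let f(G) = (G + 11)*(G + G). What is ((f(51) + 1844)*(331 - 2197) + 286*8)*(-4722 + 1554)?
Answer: 48277785600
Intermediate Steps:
f(G) = 2*G*(11 + G) (f(G) = (11 + G)*(2*G) = 2*G*(11 + G))
((f(51) + 1844)*(331 - 2197) + 286*8)*(-4722 + 1554) = ((2*51*(11 + 51) + 1844)*(331 - 2197) + 286*8)*(-4722 + 1554) = ((2*51*62 + 1844)*(-1866) + 2288)*(-3168) = ((6324 + 1844)*(-1866) + 2288)*(-3168) = (8168*(-1866) + 2288)*(-3168) = (-15241488 + 2288)*(-3168) = -15239200*(-3168) = 48277785600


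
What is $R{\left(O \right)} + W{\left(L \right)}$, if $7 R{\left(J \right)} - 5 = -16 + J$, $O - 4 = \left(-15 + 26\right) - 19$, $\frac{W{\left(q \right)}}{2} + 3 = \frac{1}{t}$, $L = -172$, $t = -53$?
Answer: $- \frac{3035}{371} \approx -8.1806$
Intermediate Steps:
$W{\left(q \right)} = - \frac{320}{53}$ ($W{\left(q \right)} = -6 + \frac{2}{-53} = -6 + 2 \left(- \frac{1}{53}\right) = -6 - \frac{2}{53} = - \frac{320}{53}$)
$O = -4$ ($O = 4 + \left(\left(-15 + 26\right) - 19\right) = 4 + \left(11 - 19\right) = 4 - 8 = -4$)
$R{\left(J \right)} = - \frac{11}{7} + \frac{J}{7}$ ($R{\left(J \right)} = \frac{5}{7} + \frac{-16 + J}{7} = \frac{5}{7} + \left(- \frac{16}{7} + \frac{J}{7}\right) = - \frac{11}{7} + \frac{J}{7}$)
$R{\left(O \right)} + W{\left(L \right)} = \left(- \frac{11}{7} + \frac{1}{7} \left(-4\right)\right) - \frac{320}{53} = \left(- \frac{11}{7} - \frac{4}{7}\right) - \frac{320}{53} = - \frac{15}{7} - \frac{320}{53} = - \frac{3035}{371}$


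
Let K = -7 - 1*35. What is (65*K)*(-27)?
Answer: 73710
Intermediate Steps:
K = -42 (K = -7 - 35 = -42)
(65*K)*(-27) = (65*(-42))*(-27) = -2730*(-27) = 73710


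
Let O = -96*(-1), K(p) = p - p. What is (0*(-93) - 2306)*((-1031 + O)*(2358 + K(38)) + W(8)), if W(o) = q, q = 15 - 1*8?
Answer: 5084091238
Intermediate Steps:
K(p) = 0
q = 7 (q = 15 - 8 = 7)
W(o) = 7
O = 96
(0*(-93) - 2306)*((-1031 + O)*(2358 + K(38)) + W(8)) = (0*(-93) - 2306)*((-1031 + 96)*(2358 + 0) + 7) = (0 - 2306)*(-935*2358 + 7) = -2306*(-2204730 + 7) = -2306*(-2204723) = 5084091238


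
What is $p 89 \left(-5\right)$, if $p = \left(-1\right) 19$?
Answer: $8455$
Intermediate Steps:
$p = -19$
$p 89 \left(-5\right) = \left(-19\right) 89 \left(-5\right) = \left(-1691\right) \left(-5\right) = 8455$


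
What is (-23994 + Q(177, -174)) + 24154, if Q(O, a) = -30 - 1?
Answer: 129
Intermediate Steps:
Q(O, a) = -31
(-23994 + Q(177, -174)) + 24154 = (-23994 - 31) + 24154 = -24025 + 24154 = 129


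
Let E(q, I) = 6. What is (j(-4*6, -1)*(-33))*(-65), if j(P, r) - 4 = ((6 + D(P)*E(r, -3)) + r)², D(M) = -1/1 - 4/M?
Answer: 8580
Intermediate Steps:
D(M) = -1 - 4/M (D(M) = -1*1 - 4/M = -1 - 4/M)
j(P, r) = 4 + (6 + r + 6*(-4 - P)/P)² (j(P, r) = 4 + ((6 + ((-4 - P)/P)*6) + r)² = 4 + ((6 + 6*(-4 - P)/P) + r)² = 4 + (6 + r + 6*(-4 - P)/P)²)
(j(-4*6, -1)*(-33))*(-65) = ((4 + (-24 - 4*6*(-1))²/(-4*6)²)*(-33))*(-65) = ((4 + (-24 - 24*(-1))²/(-24)²)*(-33))*(-65) = ((4 + (-24 + 24)²/576)*(-33))*(-65) = ((4 + (1/576)*0²)*(-33))*(-65) = ((4 + (1/576)*0)*(-33))*(-65) = ((4 + 0)*(-33))*(-65) = (4*(-33))*(-65) = -132*(-65) = 8580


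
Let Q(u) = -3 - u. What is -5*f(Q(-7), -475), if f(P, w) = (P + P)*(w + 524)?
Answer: -1960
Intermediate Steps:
f(P, w) = 2*P*(524 + w) (f(P, w) = (2*P)*(524 + w) = 2*P*(524 + w))
-5*f(Q(-7), -475) = -10*(-3 - 1*(-7))*(524 - 475) = -10*(-3 + 7)*49 = -10*4*49 = -5*392 = -1960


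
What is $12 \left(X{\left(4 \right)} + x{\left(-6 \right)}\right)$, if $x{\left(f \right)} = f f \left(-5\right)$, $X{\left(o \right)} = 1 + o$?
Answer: $-2100$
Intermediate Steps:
$x{\left(f \right)} = - 5 f^{2}$ ($x{\left(f \right)} = f^{2} \left(-5\right) = - 5 f^{2}$)
$12 \left(X{\left(4 \right)} + x{\left(-6 \right)}\right) = 12 \left(\left(1 + 4\right) - 5 \left(-6\right)^{2}\right) = 12 \left(5 - 180\right) = 12 \left(-175\right) = -2100$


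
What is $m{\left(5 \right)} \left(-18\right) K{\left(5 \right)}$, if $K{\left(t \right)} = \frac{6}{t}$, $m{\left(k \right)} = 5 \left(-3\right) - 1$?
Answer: $\frac{1728}{5} \approx 345.6$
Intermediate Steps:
$m{\left(k \right)} = -16$ ($m{\left(k \right)} = -15 - 1 = -16$)
$m{\left(5 \right)} \left(-18\right) K{\left(5 \right)} = \left(-16\right) \left(-18\right) \frac{6}{5} = 288 \cdot 6 \cdot \frac{1}{5} = 288 \cdot \frac{6}{5} = \frac{1728}{5}$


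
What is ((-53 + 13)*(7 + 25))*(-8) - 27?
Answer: 10213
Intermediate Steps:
((-53 + 13)*(7 + 25))*(-8) - 27 = -40*32*(-8) - 27 = -1280*(-8) - 27 = 10240 - 27 = 10213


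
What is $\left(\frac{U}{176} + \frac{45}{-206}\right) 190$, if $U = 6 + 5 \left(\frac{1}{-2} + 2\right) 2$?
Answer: $- \frac{170715}{9064} \approx -18.834$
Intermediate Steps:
$U = 21$ ($U = 6 + 5 \left(- \frac{1}{2} + 2\right) 2 = 6 + 5 \cdot \frac{3}{2} \cdot 2 = 6 + 5 \cdot 3 = 6 + 15 = 21$)
$\left(\frac{U}{176} + \frac{45}{-206}\right) 190 = \left(\frac{21}{176} + \frac{45}{-206}\right) 190 = \left(21 \cdot \frac{1}{176} + 45 \left(- \frac{1}{206}\right)\right) 190 = \left(\frac{21}{176} - \frac{45}{206}\right) 190 = \left(- \frac{1797}{18128}\right) 190 = - \frac{170715}{9064}$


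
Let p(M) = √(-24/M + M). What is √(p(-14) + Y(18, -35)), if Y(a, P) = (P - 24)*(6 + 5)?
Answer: √(-31801 + 7*I*√602)/7 ≈ 0.068793 + 25.476*I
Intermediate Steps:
Y(a, P) = -264 + 11*P (Y(a, P) = (-24 + P)*11 = -264 + 11*P)
p(M) = √(M - 24/M)
√(p(-14) + Y(18, -35)) = √(√(-14 - 24/(-14)) + (-264 + 11*(-35))) = √(√(-14 - 24*(-1/14)) + (-264 - 385)) = √(√(-14 + 12/7) - 649) = √(√(-86/7) - 649) = √(I*√602/7 - 649) = √(-649 + I*√602/7)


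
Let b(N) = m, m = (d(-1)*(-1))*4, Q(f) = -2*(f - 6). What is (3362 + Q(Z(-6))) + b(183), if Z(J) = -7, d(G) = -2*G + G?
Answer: 3384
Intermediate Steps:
d(G) = -G
Q(f) = 12 - 2*f (Q(f) = -2*(-6 + f) = 12 - 2*f)
m = -4 (m = (-1*(-1)*(-1))*4 = (1*(-1))*4 = -1*4 = -4)
b(N) = -4
(3362 + Q(Z(-6))) + b(183) = (3362 + (12 - 2*(-7))) - 4 = (3362 + (12 + 14)) - 4 = (3362 + 26) - 4 = 3388 - 4 = 3384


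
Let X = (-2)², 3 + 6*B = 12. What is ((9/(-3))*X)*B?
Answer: -18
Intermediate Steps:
B = 3/2 (B = -½ + (⅙)*12 = -½ + 2 = 3/2 ≈ 1.5000)
X = 4
((9/(-3))*X)*B = ((9/(-3))*4)*(3/2) = ((9*(-⅓))*4)*(3/2) = -3*4*(3/2) = -12*3/2 = -18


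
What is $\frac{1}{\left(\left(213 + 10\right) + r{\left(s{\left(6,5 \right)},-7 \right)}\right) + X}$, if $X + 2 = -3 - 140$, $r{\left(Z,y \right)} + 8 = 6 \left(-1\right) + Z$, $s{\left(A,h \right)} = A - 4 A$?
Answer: $\frac{1}{46} \approx 0.021739$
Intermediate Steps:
$s{\left(A,h \right)} = - 3 A$
$r{\left(Z,y \right)} = -14 + Z$ ($r{\left(Z,y \right)} = -8 + \left(6 \left(-1\right) + Z\right) = -8 + \left(-6 + Z\right) = -14 + Z$)
$X = -145$ ($X = -2 - 143 = -145$)
$\frac{1}{\left(\left(213 + 10\right) + r{\left(s{\left(6,5 \right)},-7 \right)}\right) + X} = \frac{1}{\left(\left(213 + 10\right) - 32\right) - 145} = \frac{1}{\left(223 - 32\right) - 145} = \frac{1}{191 - 145} = \frac{1}{46}$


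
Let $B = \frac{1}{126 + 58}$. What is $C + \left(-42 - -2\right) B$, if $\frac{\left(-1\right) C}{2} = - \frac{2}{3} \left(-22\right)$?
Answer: $- \frac{2039}{69} \approx -29.551$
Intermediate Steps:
$C = - \frac{88}{3}$ ($C = - 2 - \frac{2}{3} \left(-22\right) = - 2 \left(-2\right) \frac{1}{3} \left(-22\right) = - 2 \left(\left(- \frac{2}{3}\right) \left(-22\right)\right) = \left(-2\right) \frac{44}{3} = - \frac{88}{3} \approx -29.333$)
$B = \frac{1}{184} \approx 0.0054348$
$C + \left(-42 - -2\right) B = - \frac{88}{3} + \left(-42 - -2\right) \frac{1}{184} = - \frac{88}{3} + \left(-42 + 2\right) \frac{1}{184} = - \frac{88}{3} - \frac{5}{23} = - \frac{2039}{69}$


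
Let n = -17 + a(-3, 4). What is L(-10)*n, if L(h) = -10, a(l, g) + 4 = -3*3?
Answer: 300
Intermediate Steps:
a(l, g) = -13 (a(l, g) = -4 - 3*3 = -4 - 9 = -13)
n = -30 (n = -17 - 13 = -30)
L(-10)*n = -10*(-30) = 300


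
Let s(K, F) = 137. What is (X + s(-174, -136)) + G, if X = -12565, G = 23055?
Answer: 10627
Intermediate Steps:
(X + s(-174, -136)) + G = (-12565 + 137) + 23055 = -12428 + 23055 = 10627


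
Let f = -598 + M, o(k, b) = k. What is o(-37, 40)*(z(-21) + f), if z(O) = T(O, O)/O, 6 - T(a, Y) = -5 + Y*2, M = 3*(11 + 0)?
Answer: 440966/21 ≈ 20998.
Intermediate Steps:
M = 33 (M = 3*11 = 33)
T(a, Y) = 11 - 2*Y (T(a, Y) = 6 - (-5 + Y*2) = 6 - (-5 + 2*Y) = 6 + (5 - 2*Y) = 11 - 2*Y)
f = -565 (f = -598 + 33 = -565)
z(O) = (11 - 2*O)/O
o(-37, 40)*(z(-21) + f) = -37*((-2 + 11/(-21)) - 565) = -37*((-2 + 11*(-1/21)) - 565) = -37*((-2 - 11/21) - 565) = -37*(-53/21 - 565) = -37*(-11918/21) = 440966/21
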